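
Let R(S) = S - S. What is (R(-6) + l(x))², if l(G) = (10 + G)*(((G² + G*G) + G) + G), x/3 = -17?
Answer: 43722810000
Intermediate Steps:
x = -51 (x = 3*(-17) = -51)
R(S) = 0
l(G) = (10 + G)*(2*G + 2*G²) (l(G) = (10 + G)*(((G² + G²) + G) + G) = (10 + G)*((2*G² + G) + G) = (10 + G)*((G + 2*G²) + G) = (10 + G)*(2*G + 2*G²))
(R(-6) + l(x))² = (0 + 2*(-51)*(10 + (-51)² + 11*(-51)))² = (0 + 2*(-51)*(10 + 2601 - 561))² = (0 + 2*(-51)*2050)² = (0 - 209100)² = (-209100)² = 43722810000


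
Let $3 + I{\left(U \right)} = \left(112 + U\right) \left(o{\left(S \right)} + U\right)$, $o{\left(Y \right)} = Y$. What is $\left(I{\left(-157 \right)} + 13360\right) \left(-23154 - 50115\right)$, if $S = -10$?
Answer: $-1529270568$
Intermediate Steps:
$I{\left(U \right)} = -3 + \left(-10 + U\right) \left(112 + U\right)$ ($I{\left(U \right)} = -3 + \left(112 + U\right) \left(-10 + U\right) = -3 + \left(-10 + U\right) \left(112 + U\right)$)
$\left(I{\left(-157 \right)} + 13360\right) \left(-23154 - 50115\right) = \left(\left(-1123 + \left(-157\right)^{2} + 102 \left(-157\right)\right) + 13360\right) \left(-23154 - 50115\right) = \left(\left(-1123 + 24649 - 16014\right) + 13360\right) \left(-73269\right) = \left(7512 + 13360\right) \left(-73269\right) = 20872 \left(-73269\right) = -1529270568$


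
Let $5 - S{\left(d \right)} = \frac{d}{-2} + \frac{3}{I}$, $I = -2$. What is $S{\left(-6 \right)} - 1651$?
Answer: $- \frac{3295}{2} \approx -1647.5$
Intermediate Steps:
$S{\left(d \right)} = \frac{13}{2} + \frac{d}{2}$ ($S{\left(d \right)} = 5 - \left(\frac{d}{-2} + \frac{3}{-2}\right) = 5 - \left(d \left(- \frac{1}{2}\right) + 3 \left(- \frac{1}{2}\right)\right) = 5 - \left(- \frac{d}{2} - \frac{3}{2}\right) = 5 - \left(- \frac{3}{2} - \frac{d}{2}\right) = 5 + \left(\frac{3}{2} + \frac{d}{2}\right) = \frac{13}{2} + \frac{d}{2}$)
$S{\left(-6 \right)} - 1651 = \left(\frac{13}{2} + \frac{1}{2} \left(-6\right)\right) - 1651 = \left(\frac{13}{2} - 3\right) - 1651 = \frac{7}{2} - 1651 = - \frac{3295}{2}$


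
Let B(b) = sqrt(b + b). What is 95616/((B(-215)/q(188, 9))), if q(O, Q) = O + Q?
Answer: -9418176*I*sqrt(430)/215 ≈ -9.0837e+5*I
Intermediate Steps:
B(b) = sqrt(2)*sqrt(b) (B(b) = sqrt(2*b) = sqrt(2)*sqrt(b))
95616/((B(-215)/q(188, 9))) = 95616/(((sqrt(2)*sqrt(-215))/(188 + 9))) = 95616/(((sqrt(2)*(I*sqrt(215)))/197)) = 95616/(((I*sqrt(430))*(1/197))) = 95616/((I*sqrt(430)/197)) = 95616*(-197*I*sqrt(430)/430) = -9418176*I*sqrt(430)/215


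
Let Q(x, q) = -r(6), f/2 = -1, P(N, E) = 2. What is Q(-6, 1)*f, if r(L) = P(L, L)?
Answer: 4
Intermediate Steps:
f = -2 (f = 2*(-1) = -2)
r(L) = 2
Q(x, q) = -2 (Q(x, q) = -1*2 = -2)
Q(-6, 1)*f = -2*(-2) = 4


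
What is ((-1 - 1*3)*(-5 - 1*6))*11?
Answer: 484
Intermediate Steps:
((-1 - 1*3)*(-5 - 1*6))*11 = ((-1 - 3)*(-5 - 6))*11 = -4*(-11)*11 = 44*11 = 484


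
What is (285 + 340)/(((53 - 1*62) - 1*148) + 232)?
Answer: 25/3 ≈ 8.3333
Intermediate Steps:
(285 + 340)/(((53 - 1*62) - 1*148) + 232) = 625/(((53 - 62) - 148) + 232) = 625/((-9 - 148) + 232) = 625/(-157 + 232) = 625/75 = 625*(1/75) = 25/3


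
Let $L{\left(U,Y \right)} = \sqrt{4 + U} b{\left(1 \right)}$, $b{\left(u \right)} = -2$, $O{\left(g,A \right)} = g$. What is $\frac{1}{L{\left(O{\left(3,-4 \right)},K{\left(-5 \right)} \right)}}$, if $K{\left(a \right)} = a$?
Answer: $- \frac{\sqrt{7}}{14} \approx -0.18898$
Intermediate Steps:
$L{\left(U,Y \right)} = - 2 \sqrt{4 + U}$ ($L{\left(U,Y \right)} = \sqrt{4 + U} \left(-2\right) = - 2 \sqrt{4 + U}$)
$\frac{1}{L{\left(O{\left(3,-4 \right)},K{\left(-5 \right)} \right)}} = \frac{1}{\left(-2\right) \sqrt{4 + 3}} = \frac{1}{\left(-2\right) \sqrt{7}} = - \frac{\sqrt{7}}{14}$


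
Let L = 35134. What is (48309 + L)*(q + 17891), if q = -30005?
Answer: -1010828502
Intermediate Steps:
(48309 + L)*(q + 17891) = (48309 + 35134)*(-30005 + 17891) = 83443*(-12114) = -1010828502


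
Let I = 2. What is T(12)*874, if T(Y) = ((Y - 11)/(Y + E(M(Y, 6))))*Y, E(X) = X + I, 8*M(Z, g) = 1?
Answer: 83904/113 ≈ 742.51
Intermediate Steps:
M(Z, g) = ⅛ (M(Z, g) = (⅛)*1 = ⅛)
E(X) = 2 + X (E(X) = X + 2 = 2 + X)
T(Y) = Y*(-11 + Y)/(17/8 + Y) (T(Y) = ((Y - 11)/(Y + (2 + ⅛)))*Y = ((-11 + Y)/(Y + 17/8))*Y = ((-11 + Y)/(17/8 + Y))*Y = Y*(-11 + Y)/(17/8 + Y))
T(12)*874 = (8*12*(-11 + 12)/(17 + 8*12))*874 = (8*12*1/(17 + 96))*874 = (8*12*1/113)*874 = (8*12*(1/113)*1)*874 = (96/113)*874 = 83904/113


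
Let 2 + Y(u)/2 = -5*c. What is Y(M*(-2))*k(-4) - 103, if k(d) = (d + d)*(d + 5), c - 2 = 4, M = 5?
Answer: 409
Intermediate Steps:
c = 6 (c = 2 + 4 = 6)
Y(u) = -64 (Y(u) = -4 + 2*(-5*6) = -4 + 2*(-30) = -4 - 60 = -64)
k(d) = 2*d*(5 + d) (k(d) = (2*d)*(5 + d) = 2*d*(5 + d))
Y(M*(-2))*k(-4) - 103 = -128*(-4)*(5 - 4) - 103 = -128*(-4) - 103 = -64*(-8) - 103 = 512 - 103 = 409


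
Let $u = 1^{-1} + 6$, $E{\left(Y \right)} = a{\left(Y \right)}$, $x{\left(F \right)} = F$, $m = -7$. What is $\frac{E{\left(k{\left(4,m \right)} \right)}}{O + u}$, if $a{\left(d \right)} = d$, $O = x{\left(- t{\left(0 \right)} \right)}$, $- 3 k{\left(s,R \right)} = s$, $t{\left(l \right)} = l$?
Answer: $- \frac{4}{21} \approx -0.19048$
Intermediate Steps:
$k{\left(s,R \right)} = - \frac{s}{3}$
$O = 0$ ($O = \left(-1\right) 0 = 0$)
$E{\left(Y \right)} = Y$
$u = 7$ ($u = 1 + 6 = 7$)
$\frac{E{\left(k{\left(4,m \right)} \right)}}{O + u} = \frac{\left(- \frac{1}{3}\right) 4}{0 + 7} = \frac{1}{7} \left(- \frac{4}{3}\right) = - \frac{4}{21}$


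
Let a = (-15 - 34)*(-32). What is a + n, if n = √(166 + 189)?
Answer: 1568 + √355 ≈ 1586.8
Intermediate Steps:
a = 1568 (a = -49*(-32) = 1568)
n = √355 ≈ 18.841
a + n = 1568 + √355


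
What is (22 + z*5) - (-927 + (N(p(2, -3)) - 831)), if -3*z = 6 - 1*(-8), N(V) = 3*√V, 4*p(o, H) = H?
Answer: 5270/3 - 3*I*√3/2 ≈ 1756.7 - 2.5981*I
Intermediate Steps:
p(o, H) = H/4
z = -14/3 (z = -(6 - 1*(-8))/3 = -(6 + 8)/3 = -⅓*14 = -14/3 ≈ -4.6667)
(22 + z*5) - (-927 + (N(p(2, -3)) - 831)) = (22 - 14/3*5) - (-927 + (3*√((¼)*(-3)) - 831)) = (22 - 70/3) - (-927 + (3*√(-¾) - 831)) = -4/3 - (-927 + (3*(I*√3/2) - 831)) = -4/3 - (-927 + (3*I*√3/2 - 831)) = -4/3 - (-927 + (-831 + 3*I*√3/2)) = -4/3 - (-1758 + 3*I*√3/2) = -4/3 + (1758 - 3*I*√3/2) = 5270/3 - 3*I*√3/2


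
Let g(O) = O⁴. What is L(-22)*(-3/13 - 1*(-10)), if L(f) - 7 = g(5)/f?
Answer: -59817/286 ≈ -209.15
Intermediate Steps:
L(f) = 7 + 625/f (L(f) = 7 + 5⁴/f = 7 + 625/f)
L(-22)*(-3/13 - 1*(-10)) = (7 + 625/(-22))*(-3/13 - 1*(-10)) = (7 + 625*(-1/22))*(-3*1/13 + 10) = (7 - 625/22)*(-3/13 + 10) = -471/22*127/13 = -59817/286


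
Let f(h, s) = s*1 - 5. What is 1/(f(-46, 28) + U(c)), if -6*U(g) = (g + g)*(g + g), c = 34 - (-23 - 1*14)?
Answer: -3/10013 ≈ -0.00029961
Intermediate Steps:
c = 71 (c = 34 - (-23 - 14) = 34 - 1*(-37) = 34 + 37 = 71)
f(h, s) = -5 + s (f(h, s) = s - 5 = -5 + s)
U(g) = -2*g**2/3 (U(g) = -(g + g)*(g + g)/6 = -2*g*2*g/6 = -2*g**2/3)
1/(f(-46, 28) + U(c)) = 1/((-5 + 28) - 2/3*71**2) = 1/(23 - 2/3*5041) = 1/(23 - 10082/3) = 1/(-10013/3) = -3/10013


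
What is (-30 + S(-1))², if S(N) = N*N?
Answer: 841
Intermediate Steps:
S(N) = N²
(-30 + S(-1))² = (-30 + (-1)²)² = (-30 + 1)² = (-29)² = 841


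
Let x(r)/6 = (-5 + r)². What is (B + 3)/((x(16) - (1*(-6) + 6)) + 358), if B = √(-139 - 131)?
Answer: 3/1084 + 3*I*√30/1084 ≈ 0.0027675 + 0.015158*I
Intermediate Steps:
B = 3*I*√30 (B = √(-270) = 3*I*√30 ≈ 16.432*I)
x(r) = 6*(-5 + r)²
(B + 3)/((x(16) - (1*(-6) + 6)) + 358) = (3*I*√30 + 3)/((6*(-5 + 16)² - (1*(-6) + 6)) + 358) = (3 + 3*I*√30)/((6*11² - (-6 + 6)) + 358) = (3 + 3*I*√30)/((6*121 - 1*0) + 358) = (3 + 3*I*√30)/((726 + 0) + 358) = (3 + 3*I*√30)/(726 + 358) = (3 + 3*I*√30)/1084 = (3 + 3*I*√30)*(1/1084) = 3/1084 + 3*I*√30/1084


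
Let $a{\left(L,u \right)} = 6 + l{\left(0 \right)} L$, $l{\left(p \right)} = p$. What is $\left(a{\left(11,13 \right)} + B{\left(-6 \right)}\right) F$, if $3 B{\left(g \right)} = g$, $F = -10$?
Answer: $-40$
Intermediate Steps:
$B{\left(g \right)} = \frac{g}{3}$
$a{\left(L,u \right)} = 6$ ($a{\left(L,u \right)} = 6 + 0 L = 6 + 0 = 6$)
$\left(a{\left(11,13 \right)} + B{\left(-6 \right)}\right) F = \left(6 + \frac{1}{3} \left(-6\right)\right) \left(-10\right) = \left(6 - 2\right) \left(-10\right) = 4 \left(-10\right) = -40$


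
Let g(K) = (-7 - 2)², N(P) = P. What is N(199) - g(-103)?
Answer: 118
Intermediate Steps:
g(K) = 81 (g(K) = (-9)² = 81)
N(199) - g(-103) = 199 - 1*81 = 199 - 81 = 118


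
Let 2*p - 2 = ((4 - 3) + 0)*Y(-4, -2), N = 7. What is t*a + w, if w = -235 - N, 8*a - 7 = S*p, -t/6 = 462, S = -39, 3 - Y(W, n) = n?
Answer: 178519/4 ≈ 44630.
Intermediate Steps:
Y(W, n) = 3 - n
p = 7/2 (p = 1 + (((4 - 3) + 0)*(3 - 1*(-2)))/2 = 1 + ((1 + 0)*(3 + 2))/2 = 1 + (1*5)/2 = 1 + (1/2)*5 = 1 + 5/2 = 7/2 ≈ 3.5000)
t = -2772 (t = -6*462 = -2772)
a = -259/16 (a = 7/8 + (-39*7/2)/8 = 7/8 + (1/8)*(-273/2) = 7/8 - 273/16 = -259/16 ≈ -16.188)
w = -242 (w = -235 - 1*7 = -235 - 7 = -242)
t*a + w = -2772*(-259/16) - 242 = 179487/4 - 242 = 178519/4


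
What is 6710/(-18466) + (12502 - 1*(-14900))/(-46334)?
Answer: -204226618/213900911 ≈ -0.95477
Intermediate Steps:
6710/(-18466) + (12502 - 1*(-14900))/(-46334) = 6710*(-1/18466) + (12502 + 14900)*(-1/46334) = -3355/9233 + 27402*(-1/46334) = -3355/9233 - 13701/23167 = -204226618/213900911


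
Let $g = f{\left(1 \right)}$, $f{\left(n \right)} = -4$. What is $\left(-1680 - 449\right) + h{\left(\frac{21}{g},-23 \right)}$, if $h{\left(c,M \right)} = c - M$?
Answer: $- \frac{8445}{4} \approx -2111.3$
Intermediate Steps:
$g = -4$
$\left(-1680 - 449\right) + h{\left(\frac{21}{g},-23 \right)} = \left(-1680 - 449\right) + \left(\frac{21}{-4} - -23\right) = -2129 + \left(21 \left(- \frac{1}{4}\right) + 23\right) = -2129 + \left(- \frac{21}{4} + 23\right) = -2129 + \frac{71}{4} = - \frac{8445}{4}$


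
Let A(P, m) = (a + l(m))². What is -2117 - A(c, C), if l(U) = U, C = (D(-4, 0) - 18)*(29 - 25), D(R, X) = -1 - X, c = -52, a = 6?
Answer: -7017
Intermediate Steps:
C = -76 (C = ((-1 - 1*0) - 18)*(29 - 25) = ((-1 + 0) - 18)*4 = (-1 - 18)*4 = -19*4 = -76)
A(P, m) = (6 + m)²
-2117 - A(c, C) = -2117 - (6 - 76)² = -2117 - 1*(-70)² = -2117 - 1*4900 = -2117 - 4900 = -7017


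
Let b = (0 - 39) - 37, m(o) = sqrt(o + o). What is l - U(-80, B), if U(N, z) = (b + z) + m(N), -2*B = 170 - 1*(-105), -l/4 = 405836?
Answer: -3246261/2 - 4*I*sqrt(10) ≈ -1.6231e+6 - 12.649*I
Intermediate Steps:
m(o) = sqrt(2)*sqrt(o) (m(o) = sqrt(2*o) = sqrt(2)*sqrt(o))
l = -1623344 (l = -4*405836 = -1623344)
b = -76 (b = -39 - 37 = -76)
B = -275/2 (B = -(170 - 1*(-105))/2 = -(170 + 105)/2 = -1/2*275 = -275/2 ≈ -137.50)
U(N, z) = -76 + z + sqrt(2)*sqrt(N) (U(N, z) = (-76 + z) + sqrt(2)*sqrt(N) = -76 + z + sqrt(2)*sqrt(N))
l - U(-80, B) = -1623344 - (-76 - 275/2 + sqrt(2)*sqrt(-80)) = -1623344 - (-76 - 275/2 + sqrt(2)*(4*I*sqrt(5))) = -1623344 - (-76 - 275/2 + 4*I*sqrt(10)) = -1623344 - (-427/2 + 4*I*sqrt(10)) = -1623344 + (427/2 - 4*I*sqrt(10)) = -3246261/2 - 4*I*sqrt(10)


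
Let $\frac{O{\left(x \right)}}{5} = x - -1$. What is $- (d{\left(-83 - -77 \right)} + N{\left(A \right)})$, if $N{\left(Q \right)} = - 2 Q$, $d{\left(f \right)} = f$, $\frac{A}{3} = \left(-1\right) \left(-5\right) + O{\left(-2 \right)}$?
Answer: $6$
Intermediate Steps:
$O{\left(x \right)} = 5 + 5 x$ ($O{\left(x \right)} = 5 \left(x - -1\right) = 5 \left(x + 1\right) = 5 \left(1 + x\right) = 5 + 5 x$)
$A = 0$ ($A = 3 \left(\left(-1\right) \left(-5\right) + \left(5 + 5 \left(-2\right)\right)\right) = 3 \left(5 + \left(5 - 10\right)\right) = 3 \left(5 - 5\right) = 3 \cdot 0 = 0$)
$- (d{\left(-83 - -77 \right)} + N{\left(A \right)}) = - (\left(-83 - -77\right) - 0) = - (\left(-83 + 77\right) + 0) = - (-6 + 0) = \left(-1\right) \left(-6\right) = 6$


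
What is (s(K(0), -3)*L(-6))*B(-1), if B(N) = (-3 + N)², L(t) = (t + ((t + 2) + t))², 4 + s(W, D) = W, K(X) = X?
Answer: -16384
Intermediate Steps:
s(W, D) = -4 + W
L(t) = (2 + 3*t)² (L(t) = (t + ((2 + t) + t))² = (t + (2 + 2*t))² = (2 + 3*t)²)
(s(K(0), -3)*L(-6))*B(-1) = ((-4 + 0)*(2 + 3*(-6))²)*(-3 - 1)² = -4*(2 - 18)²*(-4)² = -4*(-16)²*16 = -4*256*16 = -1024*16 = -16384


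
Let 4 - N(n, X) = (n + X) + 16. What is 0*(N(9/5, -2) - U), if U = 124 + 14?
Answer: 0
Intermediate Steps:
N(n, X) = -12 - X - n (N(n, X) = 4 - ((n + X) + 16) = 4 - ((X + n) + 16) = 4 - (16 + X + n) = 4 + (-16 - X - n) = -12 - X - n)
U = 138
0*(N(9/5, -2) - U) = 0*((-12 - 1*(-2) - 9/5) - 1*138) = 0*((-12 + 2 - 9/5) - 138) = 0*(-59/5 - 138) = 0*(-749/5) = 0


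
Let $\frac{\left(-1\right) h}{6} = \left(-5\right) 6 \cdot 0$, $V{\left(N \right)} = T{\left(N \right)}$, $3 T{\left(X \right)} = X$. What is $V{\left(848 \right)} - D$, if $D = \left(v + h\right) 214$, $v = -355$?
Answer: $\frac{228758}{3} \approx 76253.0$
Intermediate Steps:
$T{\left(X \right)} = \frac{X}{3}$
$V{\left(N \right)} = \frac{N}{3}$
$h = 0$ ($h = - 6 \left(-5\right) 6 \cdot 0 = - 6 \left(\left(-30\right) 0\right) = \left(-6\right) 0 = 0$)
$D = -75970$ ($D = \left(-355 + 0\right) 214 = \left(-355\right) 214 = -75970$)
$V{\left(848 \right)} - D = \frac{1}{3} \cdot 848 - -75970 = \frac{848}{3} + 75970 = \frac{228758}{3}$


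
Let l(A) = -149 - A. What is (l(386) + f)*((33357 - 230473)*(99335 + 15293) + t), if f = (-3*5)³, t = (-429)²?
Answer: 88345780635370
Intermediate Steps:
t = 184041
f = -3375 (f = (-15)³ = -3375)
(l(386) + f)*((33357 - 230473)*(99335 + 15293) + t) = ((-149 - 1*386) - 3375)*((33357 - 230473)*(99335 + 15293) + 184041) = ((-149 - 386) - 3375)*(-197116*114628 + 184041) = (-535 - 3375)*(-22595012848 + 184041) = -3910*(-22594828807) = 88345780635370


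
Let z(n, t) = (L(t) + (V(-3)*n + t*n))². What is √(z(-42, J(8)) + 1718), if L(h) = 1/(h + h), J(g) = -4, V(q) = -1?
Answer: √2928993/8 ≈ 213.93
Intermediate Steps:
L(h) = 1/(2*h)
z(n, t) = (1/(2*t) - n + n*t)² (z(n, t) = (1/(2*t) + (-n + t*n))² = (1/(2*t) + (-n + n*t))² = (1/(2*t) - n + n*t)²)
√(z(-42, J(8)) + 1718) = √((¼)*(1 + 2*(-42)*(-4)*(-1 - 4))²/(-4)² + 1718) = √((¼)*(1/16)*(1 + 2*(-42)*(-4)*(-5))² + 1718) = √((¼)*(1/16)*(1 - 1680)² + 1718) = √((¼)*(1/16)*(-1679)² + 1718) = √((¼)*(1/16)*2819041 + 1718) = √(2819041/64 + 1718) = √(2928993/64) = √2928993/8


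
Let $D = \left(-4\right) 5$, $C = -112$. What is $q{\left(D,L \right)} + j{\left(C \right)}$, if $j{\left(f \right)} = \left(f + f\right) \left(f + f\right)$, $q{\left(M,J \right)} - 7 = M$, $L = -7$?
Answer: $50163$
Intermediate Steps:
$D = -20$
$q{\left(M,J \right)} = 7 + M$
$j{\left(f \right)} = 4 f^{2}$ ($j{\left(f \right)} = 2 f 2 f = 4 f^{2}$)
$q{\left(D,L \right)} + j{\left(C \right)} = \left(7 - 20\right) + 4 \left(-112\right)^{2} = -13 + 4 \cdot 12544 = -13 + 50176 = 50163$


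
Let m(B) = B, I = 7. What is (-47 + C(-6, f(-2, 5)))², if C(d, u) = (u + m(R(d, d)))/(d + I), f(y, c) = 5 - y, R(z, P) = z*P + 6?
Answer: 4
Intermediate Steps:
R(z, P) = 6 + P*z (R(z, P) = P*z + 6 = 6 + P*z)
C(d, u) = (6 + u + d²)/(7 + d) (C(d, u) = (u + (6 + d*d))/(d + 7) = (u + (6 + d²))/(7 + d) = (6 + u + d²)/(7 + d))
(-47 + C(-6, f(-2, 5)))² = (-47 + (6 + (5 - 1*(-2)) + (-6)²)/(7 - 6))² = (-47 + (6 + (5 + 2) + 36)/1)² = (-47 + 1*(6 + 7 + 36))² = (-47 + 1*49)² = (-47 + 49)² = 2² = 4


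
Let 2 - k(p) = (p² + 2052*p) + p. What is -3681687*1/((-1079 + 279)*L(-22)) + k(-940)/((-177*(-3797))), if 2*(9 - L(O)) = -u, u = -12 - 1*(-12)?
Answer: 275764499867/537655200 ≈ 512.90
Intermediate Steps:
u = 0 (u = -12 + 12 = 0)
L(O) = 9 (L(O) = 9 - (-1)*0/2 = 9 - ½*0 = 9 + 0 = 9)
k(p) = 2 - p² - 2053*p (k(p) = 2 - ((p² + 2052*p) + p) = 2 - (p² + 2053*p) = 2 + (-p² - 2053*p) = 2 - p² - 2053*p)
-3681687*1/((-1079 + 279)*L(-22)) + k(-940)/((-177*(-3797))) = -3681687*1/(9*(-1079 + 279)) + (2 - 1*(-940)² - 2053*(-940))/((-177*(-3797))) = -3681687/(9*(-800)) + (2 - 1*883600 + 1929820)/672069 = -3681687/(-7200) + (2 - 883600 + 1929820)*(1/672069) = -3681687*(-1/7200) + 1046222*(1/672069) = 1227229/2400 + 1046222/672069 = 275764499867/537655200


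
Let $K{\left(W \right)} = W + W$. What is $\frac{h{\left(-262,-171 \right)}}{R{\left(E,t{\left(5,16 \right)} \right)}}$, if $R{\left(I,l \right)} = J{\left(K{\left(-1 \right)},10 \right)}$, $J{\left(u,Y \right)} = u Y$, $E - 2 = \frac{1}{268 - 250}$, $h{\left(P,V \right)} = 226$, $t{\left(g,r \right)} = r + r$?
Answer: $- \frac{113}{10} \approx -11.3$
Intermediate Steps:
$t{\left(g,r \right)} = 2 r$
$E = \frac{37}{18}$ ($E = 2 + \frac{1}{268 - 250} = 2 + \frac{1}{18} = \frac{37}{18} \approx 2.0556$)
$K{\left(W \right)} = 2 W$
$J{\left(u,Y \right)} = Y u$
$R{\left(I,l \right)} = -20$ ($R{\left(I,l \right)} = 10 \cdot 2 \left(-1\right) = 10 \left(-2\right) = -20$)
$\frac{h{\left(-262,-171 \right)}}{R{\left(E,t{\left(5,16 \right)} \right)}} = \frac{226}{-20} = 226 \left(- \frac{1}{20}\right) = - \frac{113}{10}$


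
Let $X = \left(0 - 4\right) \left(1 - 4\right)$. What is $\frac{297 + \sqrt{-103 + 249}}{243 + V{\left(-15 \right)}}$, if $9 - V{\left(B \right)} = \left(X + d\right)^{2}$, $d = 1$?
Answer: $\frac{297}{83} + \frac{\sqrt{146}}{83} \approx 3.7239$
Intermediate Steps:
$X = 12$ ($X = \left(-4\right) \left(-3\right) = 12$)
$V{\left(B \right)} = -160$ ($V{\left(B \right)} = 9 - \left(12 + 1\right)^{2} = 9 - 13^{2} = 9 - 169 = -160$)
$\frac{297 + \sqrt{-103 + 249}}{243 + V{\left(-15 \right)}} = \frac{297 + \sqrt{-103 + 249}}{243 - 160} = \frac{297 + \sqrt{146}}{83} = \left(297 + \sqrt{146}\right) \frac{1}{83} = \frac{297}{83} + \frac{\sqrt{146}}{83}$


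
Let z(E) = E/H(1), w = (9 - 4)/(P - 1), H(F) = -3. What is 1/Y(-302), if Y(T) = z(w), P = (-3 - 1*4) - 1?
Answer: 27/5 ≈ 5.4000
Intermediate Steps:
P = -8 (P = (-3 - 4) - 1 = -7 - 1 = -8)
w = -5/9 (w = (9 - 4)/(-8 - 1) = 5/(-9) = 5*(-⅑) = -5/9 ≈ -0.55556)
z(E) = -E/3 (z(E) = E/(-3) = E*(-⅓) = -E/3)
Y(T) = 5/27 (Y(T) = -⅓*(-5/9) = 5/27)
1/Y(-302) = 1/(5/27) = 27/5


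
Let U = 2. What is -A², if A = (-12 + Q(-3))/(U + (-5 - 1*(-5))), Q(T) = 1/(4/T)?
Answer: -2601/64 ≈ -40.641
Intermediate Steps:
Q(T) = T/4
A = -51/8 (A = (-12 + (¼)*(-3))/(2 + (-5 - 1*(-5))) = (-12 - ¾)/(2 + (-5 + 5)) = -51/(4*(2 + 0)) = -51/4/2 = -51/4*½ = -51/8 ≈ -6.3750)
-A² = -(-51/8)² = -1*2601/64 = -2601/64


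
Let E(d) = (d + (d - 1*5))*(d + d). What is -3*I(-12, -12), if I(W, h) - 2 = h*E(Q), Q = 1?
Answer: -222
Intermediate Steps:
E(d) = 2*d*(-5 + 2*d) (E(d) = (d + (d - 5))*(2*d) = (d + (-5 + d))*(2*d) = (-5 + 2*d)*(2*d) = 2*d*(-5 + 2*d))
I(W, h) = 2 - 6*h (I(W, h) = 2 + h*(2*1*(-5 + 2*1)) = 2 + h*(2*1*(-5 + 2)) = 2 + h*(2*1*(-3)) = 2 + h*(-6) = 2 - 6*h)
-3*I(-12, -12) = -3*(2 - 6*(-12)) = -3*(2 + 72) = -3*74 = -222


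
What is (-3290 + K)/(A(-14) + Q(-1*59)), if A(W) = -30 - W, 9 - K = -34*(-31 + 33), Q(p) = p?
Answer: 1071/25 ≈ 42.840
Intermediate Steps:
K = 77 (K = 9 - (-34)*(-31 + 33) = 9 - (-34)*2 = 9 - 1*(-68) = 9 + 68 = 77)
(-3290 + K)/(A(-14) + Q(-1*59)) = (-3290 + 77)/((-30 - 1*(-14)) - 1*59) = -3213/((-30 + 14) - 59) = -3213/(-16 - 59) = -3213/(-75) = -3213*(-1/75) = 1071/25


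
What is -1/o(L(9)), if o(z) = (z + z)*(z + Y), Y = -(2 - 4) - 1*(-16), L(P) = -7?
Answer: 1/154 ≈ 0.0064935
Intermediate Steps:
Y = 18 (Y = -1*(-2) + 16 = 2 + 16 = 18)
o(z) = 2*z*(18 + z) (o(z) = (z + z)*(z + 18) = (2*z)*(18 + z) = 2*z*(18 + z))
-1/o(L(9)) = -1/(2*(-7)*(18 - 7)) = -1/(2*(-7)*11) = -1/(-154) = -1*(-1/154) = 1/154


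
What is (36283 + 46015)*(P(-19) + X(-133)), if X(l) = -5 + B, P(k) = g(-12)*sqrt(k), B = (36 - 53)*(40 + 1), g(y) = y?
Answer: -57773196 - 987576*I*sqrt(19) ≈ -5.7773e+7 - 4.3047e+6*I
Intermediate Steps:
B = -697 (B = -17*41 = -697)
P(k) = -12*sqrt(k)
X(l) = -702 (X(l) = -5 - 697 = -702)
(36283 + 46015)*(P(-19) + X(-133)) = (36283 + 46015)*(-12*I*sqrt(19) - 702) = 82298*(-12*I*sqrt(19) - 702) = 82298*(-702 - 12*I*sqrt(19)) = -57773196 - 987576*I*sqrt(19)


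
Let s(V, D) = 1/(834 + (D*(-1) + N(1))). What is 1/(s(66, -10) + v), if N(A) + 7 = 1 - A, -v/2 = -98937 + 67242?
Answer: 837/53057431 ≈ 1.5775e-5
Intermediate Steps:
v = 63390 (v = -2*(-98937 + 67242) = -2*(-31695) = 63390)
N(A) = -6 - A (N(A) = -7 + (1 - A) = -6 - A)
s(V, D) = 1/(827 - D) (s(V, D) = 1/(834 + (D*(-1) + (-6 - 1*1))) = 1/(834 + (-D + (-6 - 1))) = 1/(834 + (-D - 7)) = 1/(834 + (-7 - D)) = 1/(827 - D))
1/(s(66, -10) + v) = 1/(-1/(-827 - 10) + 63390) = 1/(-1/(-837) + 63390) = 1/(-1*(-1/837) + 63390) = 1/(1/837 + 63390) = 1/(53057431/837) = 837/53057431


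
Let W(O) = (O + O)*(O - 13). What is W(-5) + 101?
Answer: 281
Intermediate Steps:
W(O) = 2*O*(-13 + O) (W(O) = (2*O)*(-13 + O) = 2*O*(-13 + O))
W(-5) + 101 = 2*(-5)*(-13 - 5) + 101 = 2*(-5)*(-18) + 101 = 180 + 101 = 281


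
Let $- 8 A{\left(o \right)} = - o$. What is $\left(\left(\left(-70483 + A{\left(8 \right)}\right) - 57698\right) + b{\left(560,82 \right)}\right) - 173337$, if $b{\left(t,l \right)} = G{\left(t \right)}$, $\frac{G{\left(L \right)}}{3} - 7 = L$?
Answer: $-299816$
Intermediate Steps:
$G{\left(L \right)} = 21 + 3 L$
$A{\left(o \right)} = \frac{o}{8}$ ($A{\left(o \right)} = - \frac{\left(-1\right) o}{8} = \frac{o}{8}$)
$b{\left(t,l \right)} = 21 + 3 t$
$\left(\left(\left(-70483 + A{\left(8 \right)}\right) - 57698\right) + b{\left(560,82 \right)}\right) - 173337 = \left(\left(\left(-70483 + \frac{1}{8} \cdot 8\right) - 57698\right) + \left(21 + 3 \cdot 560\right)\right) - 173337 = \left(\left(\left(-70483 + 1\right) - 57698\right) + \left(21 + 1680\right)\right) - 173337 = \left(\left(-70482 - 57698\right) + 1701\right) - 173337 = \left(-128180 + 1701\right) - 173337 = -126479 - 173337 = -299816$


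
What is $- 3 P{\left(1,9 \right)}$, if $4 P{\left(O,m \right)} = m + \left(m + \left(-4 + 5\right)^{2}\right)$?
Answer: $- \frac{57}{4} \approx -14.25$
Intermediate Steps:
$P{\left(O,m \right)} = \frac{1}{4} + \frac{m}{2}$ ($P{\left(O,m \right)} = \frac{m + \left(m + \left(-4 + 5\right)^{2}\right)}{4} = \frac{m + \left(m + 1^{2}\right)}{4} = \frac{m + \left(m + 1\right)}{4} = \frac{m + \left(1 + m\right)}{4} = \frac{1 + 2 m}{4} = \frac{1}{4} + \frac{m}{2}$)
$- 3 P{\left(1,9 \right)} = - 3 \left(\frac{1}{4} + \frac{1}{2} \cdot 9\right) = - 3 \left(\frac{1}{4} + \frac{9}{2}\right) = \left(-3\right) \frac{19}{4} = - \frac{57}{4}$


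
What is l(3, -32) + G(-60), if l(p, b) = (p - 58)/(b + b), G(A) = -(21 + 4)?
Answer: -1545/64 ≈ -24.141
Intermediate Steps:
G(A) = -25 (G(A) = -1*25 = -25)
l(p, b) = (-58 + p)/(2*b) (l(p, b) = (-58 + p)/((2*b)) = (-58 + p)*(1/(2*b)) = (-58 + p)/(2*b))
l(3, -32) + G(-60) = (½)*(-58 + 3)/(-32) - 25 = (½)*(-1/32)*(-55) - 25 = 55/64 - 25 = -1545/64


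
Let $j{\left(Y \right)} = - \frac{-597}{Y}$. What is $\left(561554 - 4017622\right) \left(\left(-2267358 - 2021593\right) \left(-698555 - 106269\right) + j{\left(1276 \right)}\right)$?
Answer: $- \frac{345965091568742327087}{29} \approx -1.193 \cdot 10^{19}$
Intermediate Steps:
$j{\left(Y \right)} = \frac{597}{Y}$
$\left(561554 - 4017622\right) \left(\left(-2267358 - 2021593\right) \left(-698555 - 106269\right) + j{\left(1276 \right)}\right) = \left(561554 - 4017622\right) \left(\left(-2267358 - 2021593\right) \left(-698555 - 106269\right) + \frac{597}{1276}\right) = - 3456068 \left(\left(-4288951\right) \left(-804824\right) + 597 \cdot \frac{1}{1276}\right) = - 3456068 \left(3451850699624 + \frac{597}{1276}\right) = \left(-3456068\right) \frac{4404561492720821}{1276} = - \frac{345965091568742327087}{29}$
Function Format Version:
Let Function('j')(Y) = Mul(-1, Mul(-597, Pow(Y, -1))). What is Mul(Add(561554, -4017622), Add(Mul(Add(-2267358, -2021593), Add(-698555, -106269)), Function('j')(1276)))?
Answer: Rational(-345965091568742327087, 29) ≈ -1.1930e+19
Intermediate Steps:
Function('j')(Y) = Mul(597, Pow(Y, -1))
Mul(Add(561554, -4017622), Add(Mul(Add(-2267358, -2021593), Add(-698555, -106269)), Function('j')(1276))) = Mul(Add(561554, -4017622), Add(Mul(Add(-2267358, -2021593), Add(-698555, -106269)), Mul(597, Pow(1276, -1)))) = Mul(-3456068, Add(Mul(-4288951, -804824), Mul(597, Rational(1, 1276)))) = Mul(-3456068, Add(3451850699624, Rational(597, 1276))) = Mul(-3456068, Rational(4404561492720821, 1276)) = Rational(-345965091568742327087, 29)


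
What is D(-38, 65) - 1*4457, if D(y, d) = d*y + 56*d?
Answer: -3287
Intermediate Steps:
D(y, d) = 56*d + d*y
D(-38, 65) - 1*4457 = 65*(56 - 38) - 1*4457 = 65*18 - 4457 = 1170 - 4457 = -3287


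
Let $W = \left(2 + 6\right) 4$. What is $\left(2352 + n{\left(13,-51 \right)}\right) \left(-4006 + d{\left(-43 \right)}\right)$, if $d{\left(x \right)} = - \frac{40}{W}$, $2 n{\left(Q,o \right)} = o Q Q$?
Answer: $\frac{62753535}{8} \approx 7.8442 \cdot 10^{6}$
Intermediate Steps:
$W = 32$ ($W = 8 \cdot 4 = 32$)
$n{\left(Q,o \right)} = \frac{o Q^{2}}{2}$ ($n{\left(Q,o \right)} = \frac{o Q Q}{2} = \frac{Q o Q}{2} = \frac{o Q^{2}}{2}$)
$d{\left(x \right)} = - \frac{5}{4}$ ($d{\left(x \right)} = - \frac{40}{32} = \left(-40\right) \frac{1}{32} = - \frac{5}{4}$)
$\left(2352 + n{\left(13,-51 \right)}\right) \left(-4006 + d{\left(-43 \right)}\right) = \left(2352 + \frac{1}{2} \left(-51\right) 13^{2}\right) \left(-4006 - \frac{5}{4}\right) = \left(2352 + \frac{1}{2} \left(-51\right) 169\right) \left(- \frac{16029}{4}\right) = \left(2352 - \frac{8619}{2}\right) \left(- \frac{16029}{4}\right) = \left(- \frac{3915}{2}\right) \left(- \frac{16029}{4}\right) = \frac{62753535}{8}$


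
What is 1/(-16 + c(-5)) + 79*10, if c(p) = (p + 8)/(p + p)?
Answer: 128760/163 ≈ 789.94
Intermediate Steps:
c(p) = (8 + p)/(2*p) (c(p) = (8 + p)/((2*p)) = (8 + p)*(1/(2*p)) = (8 + p)/(2*p))
1/(-16 + c(-5)) + 79*10 = 1/(-16 + (½)*(8 - 5)/(-5)) + 79*10 = 1/(-16 + (½)*(-⅕)*3) + 790 = 1/(-16 - 3/10) + 790 = 1/(-163/10) + 790 = -10/163 + 790 = 128760/163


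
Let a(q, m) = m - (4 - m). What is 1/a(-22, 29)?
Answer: 1/54 ≈ 0.018519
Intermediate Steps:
a(q, m) = -4 + 2*m (a(q, m) = m + (-4 + m) = -4 + 2*m)
1/a(-22, 29) = 1/(-4 + 2*29) = 1/(-4 + 58) = 1/54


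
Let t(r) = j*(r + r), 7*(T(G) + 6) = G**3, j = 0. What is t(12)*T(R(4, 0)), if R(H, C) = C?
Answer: 0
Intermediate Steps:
T(G) = -6 + G**3/7
t(r) = 0 (t(r) = 0*(r + r) = 0*(2*r) = 0)
t(12)*T(R(4, 0)) = 0*(-6 + (1/7)*0**3) = 0*(-6 + (1/7)*0) = 0*(-6 + 0) = 0*(-6) = 0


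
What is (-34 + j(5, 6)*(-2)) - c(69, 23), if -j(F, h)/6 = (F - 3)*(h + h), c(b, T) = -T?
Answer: 277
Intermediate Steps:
j(F, h) = -12*h*(-3 + F) (j(F, h) = -6*(F - 3)*(h + h) = -6*(-3 + F)*2*h = -12*h*(-3 + F))
(-34 + j(5, 6)*(-2)) - c(69, 23) = (-34 + (12*6*(3 - 1*5))*(-2)) - (-1)*23 = (-34 + (12*6*(3 - 5))*(-2)) - 1*(-23) = (-34 + (12*6*(-2))*(-2)) + 23 = (-34 - 144*(-2)) + 23 = (-34 + 288) + 23 = 254 + 23 = 277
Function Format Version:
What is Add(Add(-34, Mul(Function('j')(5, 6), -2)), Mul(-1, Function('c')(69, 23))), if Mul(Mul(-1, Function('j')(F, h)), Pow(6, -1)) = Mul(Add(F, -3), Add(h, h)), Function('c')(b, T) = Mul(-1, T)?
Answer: 277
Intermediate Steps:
Function('j')(F, h) = Mul(-12, h, Add(-3, F)) (Function('j')(F, h) = Mul(-6, Mul(Add(F, -3), Add(h, h))) = Mul(-6, Mul(Add(-3, F), Mul(2, h))) = Mul(-6, Mul(2, h, Add(-3, F))) = Mul(-12, h, Add(-3, F)))
Add(Add(-34, Mul(Function('j')(5, 6), -2)), Mul(-1, Function('c')(69, 23))) = Add(Add(-34, Mul(Mul(12, 6, Add(3, Mul(-1, 5))), -2)), Mul(-1, Mul(-1, 23))) = Add(Add(-34, Mul(Mul(12, 6, Add(3, -5)), -2)), Mul(-1, -23)) = Add(Add(-34, Mul(Mul(12, 6, -2), -2)), 23) = Add(Add(-34, Mul(-144, -2)), 23) = Add(Add(-34, 288), 23) = Add(254, 23) = 277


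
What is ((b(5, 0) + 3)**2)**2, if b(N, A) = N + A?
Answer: 4096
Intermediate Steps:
b(N, A) = A + N
((b(5, 0) + 3)**2)**2 = (((0 + 5) + 3)**2)**2 = ((5 + 3)**2)**2 = (8**2)**2 = 64**2 = 4096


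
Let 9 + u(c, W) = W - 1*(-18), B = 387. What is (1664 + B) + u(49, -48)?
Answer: 2012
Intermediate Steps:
u(c, W) = 9 + W (u(c, W) = -9 + (W - 1*(-18)) = -9 + (W + 18) = -9 + (18 + W) = 9 + W)
(1664 + B) + u(49, -48) = (1664 + 387) + (9 - 48) = 2051 - 39 = 2012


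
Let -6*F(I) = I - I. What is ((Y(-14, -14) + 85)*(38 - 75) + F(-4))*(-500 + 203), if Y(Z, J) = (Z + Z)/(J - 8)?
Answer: 948051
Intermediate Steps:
Y(Z, J) = 2*Z/(-8 + J) (Y(Z, J) = (2*Z)/(-8 + J) = 2*Z/(-8 + J))
F(I) = 0 (F(I) = -(I - I)/6 = -⅙*0 = 0)
((Y(-14, -14) + 85)*(38 - 75) + F(-4))*(-500 + 203) = ((2*(-14)/(-8 - 14) + 85)*(38 - 75) + 0)*(-500 + 203) = ((2*(-14)/(-22) + 85)*(-37) + 0)*(-297) = ((2*(-14)*(-1/22) + 85)*(-37) + 0)*(-297) = ((14/11 + 85)*(-37) + 0)*(-297) = ((949/11)*(-37) + 0)*(-297) = (-35113/11 + 0)*(-297) = -35113/11*(-297) = 948051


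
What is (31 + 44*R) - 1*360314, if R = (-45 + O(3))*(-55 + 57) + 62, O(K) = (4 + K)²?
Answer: -357203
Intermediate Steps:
R = 70 (R = (-45 + (4 + 3)²)*(-55 + 57) + 62 = (-45 + 7²)*2 + 62 = (-45 + 49)*2 + 62 = 4*2 + 62 = 8 + 62 = 70)
(31 + 44*R) - 1*360314 = (31 + 44*70) - 1*360314 = (31 + 3080) - 360314 = 3111 - 360314 = -357203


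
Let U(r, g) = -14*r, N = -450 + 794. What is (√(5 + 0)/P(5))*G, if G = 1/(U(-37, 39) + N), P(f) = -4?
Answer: -√5/3448 ≈ -0.00064851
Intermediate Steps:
N = 344
G = 1/862 (G = 1/(-14*(-37) + 344) = 1/(518 + 344) = 1/862 ≈ 0.0011601)
(√(5 + 0)/P(5))*G = (√(5 + 0)/(-4))*(1/862) = (√5*(-¼))*(1/862) = -√5/4*(1/862) = -√5/3448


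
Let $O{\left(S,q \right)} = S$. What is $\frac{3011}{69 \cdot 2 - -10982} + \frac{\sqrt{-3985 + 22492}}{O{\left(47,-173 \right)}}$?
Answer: $\frac{3011}{11120} + \frac{\sqrt{18507}}{47} \approx 3.1653$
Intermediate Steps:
$\frac{3011}{69 \cdot 2 - -10982} + \frac{\sqrt{-3985 + 22492}}{O{\left(47,-173 \right)}} = \frac{3011}{69 \cdot 2 - -10982} + \frac{\sqrt{-3985 + 22492}}{47} = \frac{3011}{138 + 10982} + \sqrt{18507} \cdot \frac{1}{47} = \frac{3011}{11120} + \frac{\sqrt{18507}}{47}$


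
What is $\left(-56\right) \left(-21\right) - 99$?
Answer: $1077$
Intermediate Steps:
$\left(-56\right) \left(-21\right) - 99 = 1176 - 99 = 1077$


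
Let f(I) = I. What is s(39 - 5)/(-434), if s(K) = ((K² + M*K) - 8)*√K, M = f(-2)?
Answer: -540*√34/217 ≈ -14.510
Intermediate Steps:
M = -2
s(K) = √K*(-8 + K² - 2*K) (s(K) = ((K² - 2*K) - 8)*√K = (-8 + K² - 2*K)*√K = √K*(-8 + K² - 2*K))
s(39 - 5)/(-434) = (√(39 - 5)*(-8 + (39 - 5)² - 2*(39 - 5)))/(-434) = (√34*(-8 + 34² - 2*34))*(-1/434) = (√34*(-8 + 1156 - 68))*(-1/434) = (√34*1080)*(-1/434) = (1080*√34)*(-1/434) = -540*√34/217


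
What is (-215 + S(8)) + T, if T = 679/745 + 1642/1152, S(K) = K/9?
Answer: -90876611/429120 ≈ -211.77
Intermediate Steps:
S(K) = K/9 (S(K) = K*(⅑) = K/9)
T = 1002749/429120 (T = 679*(1/745) + 1642*(1/1152) = 679/745 + 821/576 = 1002749/429120 ≈ 2.3368)
(-215 + S(8)) + T = (-215 + (⅑)*8) + 1002749/429120 = (-215 + 8/9) + 1002749/429120 = -1927/9 + 1002749/429120 = -90876611/429120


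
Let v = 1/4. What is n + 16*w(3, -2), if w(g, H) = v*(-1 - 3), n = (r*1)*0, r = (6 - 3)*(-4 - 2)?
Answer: -16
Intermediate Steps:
v = 1/4 ≈ 0.25000
r = -18 (r = 3*(-6) = -18)
n = 0 (n = -18*1*0 = -18*0 = 0)
w(g, H) = -1 (w(g, H) = (-1 - 3)/4 = (1/4)*(-4) = -1)
n + 16*w(3, -2) = 0 + 16*(-1) = 0 - 16 = -16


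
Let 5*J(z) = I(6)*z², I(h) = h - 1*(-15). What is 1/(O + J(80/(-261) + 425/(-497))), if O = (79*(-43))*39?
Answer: -801261909/106149040296202 ≈ -7.5485e-6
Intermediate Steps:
I(h) = 15 + h (I(h) = h + 15 = 15 + h)
O = -132483 (O = -3397*39 = -132483)
J(z) = 21*z²/5 (J(z) = ((15 + 6)*z²)/5 = (21*z²)/5 = 21*z²/5)
1/(O + J(80/(-261) + 425/(-497))) = 1/(-132483 + 21*(80/(-261) + 425/(-497))²/5) = 1/(-132483 + 21*(80*(-1/261) + 425*(-1/497))²/5) = 1/(-132483 + 21*(-80/261 - 425/497)²/5) = 1/(-132483 + 21*(-150685/129717)²/5) = 1/(-132483 + (21/5)*(22705969225/16826500089)) = 1/(-132483 + 4541193845/801261909) = 1/(-106149040296202/801261909) = -801261909/106149040296202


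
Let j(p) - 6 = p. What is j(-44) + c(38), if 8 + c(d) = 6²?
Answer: -10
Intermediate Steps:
c(d) = 28 (c(d) = -8 + 6² = -8 + 36 = 28)
j(p) = 6 + p
j(-44) + c(38) = (6 - 44) + 28 = -38 + 28 = -10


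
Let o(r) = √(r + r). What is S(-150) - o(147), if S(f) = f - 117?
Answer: -267 - 7*√6 ≈ -284.15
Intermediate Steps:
o(r) = √2*√r (o(r) = √(2*r) = √2*√r)
S(f) = -117 + f
S(-150) - o(147) = (-117 - 150) - √2*√147 = -267 - √2*7*√3 = -267 - 7*√6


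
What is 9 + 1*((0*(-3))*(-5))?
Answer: 9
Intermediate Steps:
9 + 1*((0*(-3))*(-5)) = 9 + 1*(0*(-5)) = 9 + 1*0 = 9 + 0 = 9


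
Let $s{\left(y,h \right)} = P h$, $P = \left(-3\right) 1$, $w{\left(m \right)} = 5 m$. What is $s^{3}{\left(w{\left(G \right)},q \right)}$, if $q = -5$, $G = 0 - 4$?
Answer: $3375$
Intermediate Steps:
$G = -4$
$P = -3$
$s{\left(y,h \right)} = - 3 h$
$s^{3}{\left(w{\left(G \right)},q \right)} = \left(\left(-3\right) \left(-5\right)\right)^{3} = 15^{3} = 3375$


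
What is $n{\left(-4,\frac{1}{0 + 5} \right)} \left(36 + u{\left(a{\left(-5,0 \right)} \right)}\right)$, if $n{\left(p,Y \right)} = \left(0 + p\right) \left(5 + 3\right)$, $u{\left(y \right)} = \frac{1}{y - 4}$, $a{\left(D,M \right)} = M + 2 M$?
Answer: $-1144$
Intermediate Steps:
$a{\left(D,M \right)} = 3 M$
$u{\left(y \right)} = \frac{1}{-4 + y}$
$n{\left(p,Y \right)} = 8 p$ ($n{\left(p,Y \right)} = p 8 = 8 p$)
$n{\left(-4,\frac{1}{0 + 5} \right)} \left(36 + u{\left(a{\left(-5,0 \right)} \right)}\right) = 8 \left(-4\right) \left(36 + \frac{1}{-4 + 3 \cdot 0}\right) = - 32 \left(36 + \frac{1}{-4 + 0}\right) = - 32 \left(36 + \frac{1}{-4}\right) = - 32 \left(36 - \frac{1}{4}\right) = \left(-32\right) \frac{143}{4} = -1144$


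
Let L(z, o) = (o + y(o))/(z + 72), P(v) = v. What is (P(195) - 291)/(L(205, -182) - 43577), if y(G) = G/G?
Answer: 4432/2011835 ≈ 0.0022030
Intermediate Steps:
y(G) = 1
L(z, o) = (1 + o)/(72 + z) (L(z, o) = (o + 1)/(z + 72) = (1 + o)/(72 + z))
(P(195) - 291)/(L(205, -182) - 43577) = (195 - 291)/((1 - 182)/(72 + 205) - 43577) = -96/(-181/277 - 43577) = -96/(-12071010/277) = -96*(-277/12071010) = 4432/2011835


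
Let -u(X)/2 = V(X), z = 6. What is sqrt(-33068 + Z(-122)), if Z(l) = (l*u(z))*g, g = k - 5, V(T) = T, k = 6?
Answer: 2*I*sqrt(7901) ≈ 177.78*I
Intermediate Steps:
g = 1 (g = 6 - 5 = 1)
u(X) = -2*X
Z(l) = -12*l (Z(l) = (l*(-2*6))*1 = (l*(-12))*1 = -12*l*1 = -12*l)
sqrt(-33068 + Z(-122)) = sqrt(-33068 - 12*(-122)) = sqrt(-33068 + 1464) = sqrt(-31604) = 2*I*sqrt(7901)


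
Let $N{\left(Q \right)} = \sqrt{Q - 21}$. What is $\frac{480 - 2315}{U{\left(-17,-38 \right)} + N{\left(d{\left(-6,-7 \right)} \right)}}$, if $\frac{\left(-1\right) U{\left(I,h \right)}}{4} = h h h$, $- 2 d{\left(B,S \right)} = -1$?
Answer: $- \frac{805520960}{96349964329} + \frac{1835 i \sqrt{82}}{96349964329} \approx -0.0083604 + 1.7246 \cdot 10^{-7} i$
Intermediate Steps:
$d{\left(B,S \right)} = \frac{1}{2}$ ($d{\left(B,S \right)} = \left(- \frac{1}{2}\right) \left(-1\right) = \frac{1}{2}$)
$U{\left(I,h \right)} = - 4 h^{3}$ ($U{\left(I,h \right)} = - 4 h h h = - 4 h^{2} h = - 4 h^{3}$)
$N{\left(Q \right)} = \sqrt{-21 + Q}$
$\frac{480 - 2315}{U{\left(-17,-38 \right)} + N{\left(d{\left(-6,-7 \right)} \right)}} = \frac{480 - 2315}{- 4 \left(-38\right)^{3} + \sqrt{-21 + \frac{1}{2}}} = - \frac{1835}{\left(-4\right) \left(-54872\right) + \sqrt{- \frac{41}{2}}} = - \frac{1835}{219488 + \frac{i \sqrt{82}}{2}}$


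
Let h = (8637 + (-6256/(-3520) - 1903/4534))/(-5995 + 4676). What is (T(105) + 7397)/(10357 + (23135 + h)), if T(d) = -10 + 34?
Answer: 4881816243260/22028004011073 ≈ 0.22162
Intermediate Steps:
h = -4308294447/657838060 (h = (8637 + (-6256*(-1/3520) - 1903*1/4534))/(-1319) = (8637 + (391/220 - 1903/4534))*(-1/1319) = (8637 + 677067/498740)*(-1/1319) = (4308294447/498740)*(-1/1319) = -4308294447/657838060 ≈ -6.5492)
T(d) = 24
(T(105) + 7397)/(10357 + (23135 + h)) = (24 + 7397)/(10357 + (23135 - 4308294447/657838060)) = 7421/(10357 + 15214775223653/657838060) = 7421/(22028004011073/657838060) = 7421*(657838060/22028004011073) = 4881816243260/22028004011073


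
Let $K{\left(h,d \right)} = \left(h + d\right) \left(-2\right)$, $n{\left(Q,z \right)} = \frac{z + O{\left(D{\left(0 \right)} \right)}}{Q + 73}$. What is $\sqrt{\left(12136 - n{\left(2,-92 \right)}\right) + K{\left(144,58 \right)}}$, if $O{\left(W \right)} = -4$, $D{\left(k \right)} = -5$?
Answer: $\frac{2 \sqrt{73333}}{5} \approx 108.32$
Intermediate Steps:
$n{\left(Q,z \right)} = \frac{-4 + z}{73 + Q}$ ($n{\left(Q,z \right)} = \frac{z - 4}{Q + 73} = \frac{-4 + z}{73 + Q}$)
$K{\left(h,d \right)} = - 2 d - 2 h$ ($K{\left(h,d \right)} = \left(d + h\right) \left(-2\right) = - 2 d - 2 h$)
$\sqrt{\left(12136 - n{\left(2,-92 \right)}\right) + K{\left(144,58 \right)}} = \sqrt{\left(12136 - \frac{-4 - 92}{73 + 2}\right) - 404} = \sqrt{\left(12136 - \frac{1}{75} \left(-96\right)\right) - 404} = \sqrt{\left(12136 - - \frac{32}{25}\right) - 404} = \sqrt{\left(12136 + \frac{32}{25}\right) - 404} = \sqrt{\frac{303432}{25} - 404} = \sqrt{\frac{293332}{25}} = \frac{2 \sqrt{73333}}{5}$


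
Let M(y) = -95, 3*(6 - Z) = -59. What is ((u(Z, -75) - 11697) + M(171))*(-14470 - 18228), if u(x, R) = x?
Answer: 1154206702/3 ≈ 3.8474e+8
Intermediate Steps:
Z = 77/3 (Z = 6 - 1/3*(-59) = 6 + 59/3 = 77/3 ≈ 25.667)
((u(Z, -75) - 11697) + M(171))*(-14470 - 18228) = ((77/3 - 11697) - 95)*(-14470 - 18228) = (-35014/3 - 95)*(-32698) = -35299/3*(-32698) = 1154206702/3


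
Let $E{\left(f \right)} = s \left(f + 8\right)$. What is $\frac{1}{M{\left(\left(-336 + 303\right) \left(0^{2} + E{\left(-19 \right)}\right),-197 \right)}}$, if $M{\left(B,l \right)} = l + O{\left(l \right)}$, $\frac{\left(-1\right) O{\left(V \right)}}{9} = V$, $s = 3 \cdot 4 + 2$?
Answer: $\frac{1}{1576} \approx 0.00063452$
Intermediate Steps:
$s = 14$ ($s = 12 + 2 = 14$)
$O{\left(V \right)} = - 9 V$
$E{\left(f \right)} = 112 + 14 f$ ($E{\left(f \right)} = 14 \left(f + 8\right) = 14 \left(8 + f\right) = 112 + 14 f$)
$M{\left(B,l \right)} = - 8 l$ ($M{\left(B,l \right)} = l - 9 l = - 8 l$)
$\frac{1}{M{\left(\left(-336 + 303\right) \left(0^{2} + E{\left(-19 \right)}\right),-197 \right)}} = \frac{1}{\left(-8\right) \left(-197\right)} = \frac{1}{1576}$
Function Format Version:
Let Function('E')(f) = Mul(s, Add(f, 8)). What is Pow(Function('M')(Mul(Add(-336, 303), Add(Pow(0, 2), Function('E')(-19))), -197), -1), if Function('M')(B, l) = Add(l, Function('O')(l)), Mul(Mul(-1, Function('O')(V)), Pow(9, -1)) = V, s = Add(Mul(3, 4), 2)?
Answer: Rational(1, 1576) ≈ 0.00063452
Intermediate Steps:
s = 14 (s = Add(12, 2) = 14)
Function('O')(V) = Mul(-9, V)
Function('E')(f) = Add(112, Mul(14, f)) (Function('E')(f) = Mul(14, Add(f, 8)) = Mul(14, Add(8, f)) = Add(112, Mul(14, f)))
Function('M')(B, l) = Mul(-8, l) (Function('M')(B, l) = Add(l, Mul(-9, l)) = Mul(-8, l))
Pow(Function('M')(Mul(Add(-336, 303), Add(Pow(0, 2), Function('E')(-19))), -197), -1) = Pow(Mul(-8, -197), -1) = Pow(1576, -1) = Rational(1, 1576)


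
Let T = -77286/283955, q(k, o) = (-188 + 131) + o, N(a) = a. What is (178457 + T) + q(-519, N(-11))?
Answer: 50654371209/283955 ≈ 1.7839e+5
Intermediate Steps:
q(k, o) = -57 + o
T = -77286/283955 (T = -77286*1/283955 = -77286/283955 ≈ -0.27218)
(178457 + T) + q(-519, N(-11)) = (178457 - 77286/283955) + (-57 - 11) = 50673680149/283955 - 68 = 50654371209/283955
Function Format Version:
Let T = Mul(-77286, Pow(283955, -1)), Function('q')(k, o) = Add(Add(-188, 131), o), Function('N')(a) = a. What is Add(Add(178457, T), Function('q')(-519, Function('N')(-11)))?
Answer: Rational(50654371209, 283955) ≈ 1.7839e+5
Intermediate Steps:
Function('q')(k, o) = Add(-57, o)
T = Rational(-77286, 283955) (T = Mul(-77286, Rational(1, 283955)) = Rational(-77286, 283955) ≈ -0.27218)
Add(Add(178457, T), Function('q')(-519, Function('N')(-11))) = Add(Add(178457, Rational(-77286, 283955)), Add(-57, -11)) = Add(Rational(50673680149, 283955), -68) = Rational(50654371209, 283955)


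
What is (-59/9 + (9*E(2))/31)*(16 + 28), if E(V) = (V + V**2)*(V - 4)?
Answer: -123244/279 ≈ -441.73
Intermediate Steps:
E(V) = (-4 + V)*(V + V**2) (E(V) = (V + V**2)*(-4 + V) = (-4 + V)*(V + V**2))
(-59/9 + (9*E(2))/31)*(16 + 28) = (-59/9 + (9*(2*(-4 + 2**2 - 3*2)))/31)*(16 + 28) = (-59*1/9 + (9*(2*(-4 + 4 - 6)))*(1/31))*44 = (-59/9 + (9*(2*(-6)))*(1/31))*44 = (-59/9 + (9*(-12))*(1/31))*44 = (-59/9 - 108*1/31)*44 = (-59/9 - 108/31)*44 = -2801/279*44 = -123244/279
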